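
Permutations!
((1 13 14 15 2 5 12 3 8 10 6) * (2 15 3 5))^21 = (15)(5 12)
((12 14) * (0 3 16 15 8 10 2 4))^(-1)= ((0 3 16 15 8 10 2 4)(12 14))^(-1)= (0 4 2 10 8 15 16 3)(12 14)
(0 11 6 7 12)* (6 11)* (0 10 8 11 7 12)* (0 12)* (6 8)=(0 8 11 7 12 10 6)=[8, 1, 2, 3, 4, 5, 0, 12, 11, 9, 6, 7, 10]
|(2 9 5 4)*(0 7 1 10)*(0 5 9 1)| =10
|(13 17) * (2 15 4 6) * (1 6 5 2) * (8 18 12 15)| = |(1 6)(2 8 18 12 15 4 5)(13 17)| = 14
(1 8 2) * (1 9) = (1 8 2 9) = [0, 8, 9, 3, 4, 5, 6, 7, 2, 1]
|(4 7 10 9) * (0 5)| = |(0 5)(4 7 10 9)| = 4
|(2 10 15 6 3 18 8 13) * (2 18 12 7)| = |(2 10 15 6 3 12 7)(8 13 18)| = 21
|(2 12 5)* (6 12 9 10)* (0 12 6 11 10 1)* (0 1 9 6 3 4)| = |(0 12 5 2 6 3 4)(10 11)| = 14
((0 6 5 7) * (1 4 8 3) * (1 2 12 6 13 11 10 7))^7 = ((0 13 11 10 7)(1 4 8 3 2 12 6 5))^7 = (0 11 7 13 10)(1 5 6 12 2 3 8 4)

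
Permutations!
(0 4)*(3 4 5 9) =[5, 1, 2, 4, 0, 9, 6, 7, 8, 3] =(0 5 9 3 4)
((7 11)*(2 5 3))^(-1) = (2 3 5)(7 11)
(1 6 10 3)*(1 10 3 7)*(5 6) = [0, 5, 2, 10, 4, 6, 3, 1, 8, 9, 7] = (1 5 6 3 10 7)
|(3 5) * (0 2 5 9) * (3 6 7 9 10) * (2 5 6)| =6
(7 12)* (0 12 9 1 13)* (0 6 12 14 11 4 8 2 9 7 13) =[14, 0, 9, 3, 8, 5, 12, 7, 2, 1, 10, 4, 13, 6, 11] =(0 14 11 4 8 2 9 1)(6 12 13)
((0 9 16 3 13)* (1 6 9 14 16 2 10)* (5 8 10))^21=(0 14 16 3 13)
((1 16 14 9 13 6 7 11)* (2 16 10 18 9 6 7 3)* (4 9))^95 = (1 11 7 13 9 4 18 10)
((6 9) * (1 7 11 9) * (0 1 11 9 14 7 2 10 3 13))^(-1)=(0 13 3 10 2 1)(6 9 7 14 11)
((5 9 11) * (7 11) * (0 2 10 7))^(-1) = ((0 2 10 7 11 5 9))^(-1) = (0 9 5 11 7 10 2)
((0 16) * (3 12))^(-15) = ((0 16)(3 12))^(-15) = (0 16)(3 12)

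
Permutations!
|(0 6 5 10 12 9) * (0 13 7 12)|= 4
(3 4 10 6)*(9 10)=[0, 1, 2, 4, 9, 5, 3, 7, 8, 10, 6]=(3 4 9 10 6)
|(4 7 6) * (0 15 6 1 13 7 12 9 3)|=21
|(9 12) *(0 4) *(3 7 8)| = 6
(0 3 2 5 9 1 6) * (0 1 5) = (0 3 2)(1 6)(5 9) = [3, 6, 0, 2, 4, 9, 1, 7, 8, 5]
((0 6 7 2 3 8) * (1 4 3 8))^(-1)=((0 6 7 2 8)(1 4 3))^(-1)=(0 8 2 7 6)(1 3 4)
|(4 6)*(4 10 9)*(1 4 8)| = 6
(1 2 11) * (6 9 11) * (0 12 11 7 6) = [12, 2, 0, 3, 4, 5, 9, 6, 8, 7, 10, 1, 11] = (0 12 11 1 2)(6 9 7)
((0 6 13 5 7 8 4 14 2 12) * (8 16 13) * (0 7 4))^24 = ((0 6 8)(2 12 7 16 13 5 4 14))^24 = (16)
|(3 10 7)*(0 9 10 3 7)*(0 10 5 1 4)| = 5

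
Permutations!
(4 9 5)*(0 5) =(0 5 4 9) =[5, 1, 2, 3, 9, 4, 6, 7, 8, 0]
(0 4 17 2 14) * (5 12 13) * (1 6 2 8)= (0 4 17 8 1 6 2 14)(5 12 13)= [4, 6, 14, 3, 17, 12, 2, 7, 1, 9, 10, 11, 13, 5, 0, 15, 16, 8]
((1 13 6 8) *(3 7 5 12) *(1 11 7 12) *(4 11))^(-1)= ((1 13 6 8 4 11 7 5)(3 12))^(-1)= (1 5 7 11 4 8 6 13)(3 12)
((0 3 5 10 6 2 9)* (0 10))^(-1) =(0 5 3)(2 6 10 9)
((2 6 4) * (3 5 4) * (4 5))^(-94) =(2 3)(4 6)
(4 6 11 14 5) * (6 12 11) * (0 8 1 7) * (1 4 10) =(0 8 4 12 11 14 5 10 1 7) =[8, 7, 2, 3, 12, 10, 6, 0, 4, 9, 1, 14, 11, 13, 5]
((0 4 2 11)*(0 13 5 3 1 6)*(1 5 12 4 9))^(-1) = (0 6 1 9)(2 4 12 13 11)(3 5)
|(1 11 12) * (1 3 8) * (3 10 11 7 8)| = |(1 7 8)(10 11 12)| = 3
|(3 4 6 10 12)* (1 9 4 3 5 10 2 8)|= |(1 9 4 6 2 8)(5 10 12)|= 6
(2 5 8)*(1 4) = [0, 4, 5, 3, 1, 8, 6, 7, 2] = (1 4)(2 5 8)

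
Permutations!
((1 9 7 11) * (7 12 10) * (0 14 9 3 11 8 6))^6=(0 8 10 9)(6 7 12 14)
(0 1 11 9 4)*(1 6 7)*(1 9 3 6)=(0 1 11 3 6 7 9 4)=[1, 11, 2, 6, 0, 5, 7, 9, 8, 4, 10, 3]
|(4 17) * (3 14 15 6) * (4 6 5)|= 7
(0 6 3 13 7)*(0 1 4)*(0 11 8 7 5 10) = (0 6 3 13 5 10)(1 4 11 8 7) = [6, 4, 2, 13, 11, 10, 3, 1, 7, 9, 0, 8, 12, 5]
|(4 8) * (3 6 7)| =6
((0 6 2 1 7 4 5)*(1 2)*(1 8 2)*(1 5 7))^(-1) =((0 6 8 2 5)(4 7))^(-1) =(0 5 2 8 6)(4 7)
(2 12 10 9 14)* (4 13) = [0, 1, 12, 3, 13, 5, 6, 7, 8, 14, 9, 11, 10, 4, 2] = (2 12 10 9 14)(4 13)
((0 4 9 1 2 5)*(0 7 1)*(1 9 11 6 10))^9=((0 4 11 6 10 1 2 5 7 9))^9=(0 9 7 5 2 1 10 6 11 4)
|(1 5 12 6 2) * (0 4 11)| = 15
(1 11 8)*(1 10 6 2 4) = (1 11 8 10 6 2 4) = [0, 11, 4, 3, 1, 5, 2, 7, 10, 9, 6, 8]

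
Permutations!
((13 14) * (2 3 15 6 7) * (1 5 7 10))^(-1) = (1 10 6 15 3 2 7 5)(13 14)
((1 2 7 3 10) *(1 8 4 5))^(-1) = ((1 2 7 3 10 8 4 5))^(-1) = (1 5 4 8 10 3 7 2)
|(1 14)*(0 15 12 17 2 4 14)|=8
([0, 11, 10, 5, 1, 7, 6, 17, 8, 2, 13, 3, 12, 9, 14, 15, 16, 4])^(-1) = [0, 4, 9, 11, 17, 3, 6, 5, 8, 13, 2, 1, 12, 10, 14, 15, 16, 7]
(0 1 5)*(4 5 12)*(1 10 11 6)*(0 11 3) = (0 10 3)(1 12 4 5 11 6) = [10, 12, 2, 0, 5, 11, 1, 7, 8, 9, 3, 6, 4]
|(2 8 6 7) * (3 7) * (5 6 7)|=3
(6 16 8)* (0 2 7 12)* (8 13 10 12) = (0 2 7 8 6 16 13 10 12) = [2, 1, 7, 3, 4, 5, 16, 8, 6, 9, 12, 11, 0, 10, 14, 15, 13]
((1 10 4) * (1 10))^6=(10)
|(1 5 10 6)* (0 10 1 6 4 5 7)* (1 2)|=7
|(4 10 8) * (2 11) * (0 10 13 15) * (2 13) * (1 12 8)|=10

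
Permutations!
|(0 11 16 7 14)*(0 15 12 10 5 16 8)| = 21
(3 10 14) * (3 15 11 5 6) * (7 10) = (3 7 10 14 15 11 5 6) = [0, 1, 2, 7, 4, 6, 3, 10, 8, 9, 14, 5, 12, 13, 15, 11]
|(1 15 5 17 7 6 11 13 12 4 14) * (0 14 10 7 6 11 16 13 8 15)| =12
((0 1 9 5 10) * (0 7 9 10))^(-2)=((0 1 10 7 9 5))^(-2)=(0 9 10)(1 5 7)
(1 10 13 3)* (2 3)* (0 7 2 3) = [7, 10, 0, 1, 4, 5, 6, 2, 8, 9, 13, 11, 12, 3] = (0 7 2)(1 10 13 3)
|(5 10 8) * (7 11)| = |(5 10 8)(7 11)| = 6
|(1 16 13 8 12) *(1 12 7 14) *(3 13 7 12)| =4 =|(1 16 7 14)(3 13 8 12)|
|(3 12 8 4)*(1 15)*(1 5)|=12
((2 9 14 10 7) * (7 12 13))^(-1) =((2 9 14 10 12 13 7))^(-1) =(2 7 13 12 10 14 9)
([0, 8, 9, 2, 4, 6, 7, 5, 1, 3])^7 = (1 8)(2 9 3)(5 6 7)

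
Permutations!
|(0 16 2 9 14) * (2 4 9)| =5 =|(0 16 4 9 14)|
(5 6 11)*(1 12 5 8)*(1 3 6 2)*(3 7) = [0, 12, 1, 6, 4, 2, 11, 3, 7, 9, 10, 8, 5] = (1 12 5 2)(3 6 11 8 7)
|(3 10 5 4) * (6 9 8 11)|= 4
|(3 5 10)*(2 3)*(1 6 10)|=6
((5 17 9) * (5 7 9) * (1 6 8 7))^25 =(5 17)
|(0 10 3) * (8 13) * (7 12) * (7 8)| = |(0 10 3)(7 12 8 13)| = 12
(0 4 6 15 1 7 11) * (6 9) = (0 4 9 6 15 1 7 11) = [4, 7, 2, 3, 9, 5, 15, 11, 8, 6, 10, 0, 12, 13, 14, 1]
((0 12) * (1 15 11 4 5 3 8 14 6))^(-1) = (0 12)(1 6 14 8 3 5 4 11 15)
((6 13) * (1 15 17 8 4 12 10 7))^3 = (1 8 10 15 4 7 17 12)(6 13)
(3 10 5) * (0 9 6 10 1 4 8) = (0 9 6 10 5 3 1 4 8) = [9, 4, 2, 1, 8, 3, 10, 7, 0, 6, 5]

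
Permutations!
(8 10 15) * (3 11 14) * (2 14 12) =[0, 1, 14, 11, 4, 5, 6, 7, 10, 9, 15, 12, 2, 13, 3, 8] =(2 14 3 11 12)(8 10 15)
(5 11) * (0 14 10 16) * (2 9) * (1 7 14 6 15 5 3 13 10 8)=(0 6 15 5 11 3 13 10 16)(1 7 14 8)(2 9)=[6, 7, 9, 13, 4, 11, 15, 14, 1, 2, 16, 3, 12, 10, 8, 5, 0]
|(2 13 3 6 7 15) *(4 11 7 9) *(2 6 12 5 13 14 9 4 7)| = |(2 14 9 7 15 6 4 11)(3 12 5 13)| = 8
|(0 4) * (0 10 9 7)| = |(0 4 10 9 7)| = 5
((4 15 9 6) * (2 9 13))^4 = (2 15 6)(4 9 13)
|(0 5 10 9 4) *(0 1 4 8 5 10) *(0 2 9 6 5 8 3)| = 14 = |(0 10 6 5 2 9 3)(1 4)|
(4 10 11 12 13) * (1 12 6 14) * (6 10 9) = (1 12 13 4 9 6 14)(10 11) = [0, 12, 2, 3, 9, 5, 14, 7, 8, 6, 11, 10, 13, 4, 1]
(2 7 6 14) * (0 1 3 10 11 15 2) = (0 1 3 10 11 15 2 7 6 14) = [1, 3, 7, 10, 4, 5, 14, 6, 8, 9, 11, 15, 12, 13, 0, 2]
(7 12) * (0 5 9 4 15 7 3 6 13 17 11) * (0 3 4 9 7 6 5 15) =(0 15 6 13 17 11 3 5 7 12 4) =[15, 1, 2, 5, 0, 7, 13, 12, 8, 9, 10, 3, 4, 17, 14, 6, 16, 11]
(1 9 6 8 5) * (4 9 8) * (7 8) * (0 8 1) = [8, 7, 2, 3, 9, 0, 4, 1, 5, 6] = (0 8 5)(1 7)(4 9 6)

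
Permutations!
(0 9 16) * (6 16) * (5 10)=[9, 1, 2, 3, 4, 10, 16, 7, 8, 6, 5, 11, 12, 13, 14, 15, 0]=(0 9 6 16)(5 10)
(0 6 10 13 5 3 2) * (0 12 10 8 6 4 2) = (0 4 2 12 10 13 5 3)(6 8) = [4, 1, 12, 0, 2, 3, 8, 7, 6, 9, 13, 11, 10, 5]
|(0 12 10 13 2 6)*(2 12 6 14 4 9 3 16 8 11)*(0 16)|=30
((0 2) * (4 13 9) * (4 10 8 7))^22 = ((0 2)(4 13 9 10 8 7))^22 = (4 8 9)(7 10 13)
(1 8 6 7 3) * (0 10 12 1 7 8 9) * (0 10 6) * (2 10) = (0 6 8)(1 9 2 10 12)(3 7) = [6, 9, 10, 7, 4, 5, 8, 3, 0, 2, 12, 11, 1]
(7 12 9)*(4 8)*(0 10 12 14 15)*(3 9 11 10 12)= (0 12 11 10 3 9 7 14 15)(4 8)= [12, 1, 2, 9, 8, 5, 6, 14, 4, 7, 3, 10, 11, 13, 15, 0]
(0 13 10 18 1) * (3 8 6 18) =(0 13 10 3 8 6 18 1) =[13, 0, 2, 8, 4, 5, 18, 7, 6, 9, 3, 11, 12, 10, 14, 15, 16, 17, 1]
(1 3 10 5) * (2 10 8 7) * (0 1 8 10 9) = (0 1 3 10 5 8 7 2 9) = [1, 3, 9, 10, 4, 8, 6, 2, 7, 0, 5]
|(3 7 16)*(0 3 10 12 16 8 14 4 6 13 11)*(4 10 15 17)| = |(0 3 7 8 14 10 12 16 15 17 4 6 13 11)| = 14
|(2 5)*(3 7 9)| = |(2 5)(3 7 9)| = 6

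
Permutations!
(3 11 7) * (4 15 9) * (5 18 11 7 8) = (3 7)(4 15 9)(5 18 11 8) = [0, 1, 2, 7, 15, 18, 6, 3, 5, 4, 10, 8, 12, 13, 14, 9, 16, 17, 11]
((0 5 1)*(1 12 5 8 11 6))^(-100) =(12)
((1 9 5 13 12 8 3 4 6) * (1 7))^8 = (1 6 3 12 5)(4 8 13 9 7)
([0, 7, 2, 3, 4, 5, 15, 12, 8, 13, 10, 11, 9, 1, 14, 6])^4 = (15)(1 13 9 12 7)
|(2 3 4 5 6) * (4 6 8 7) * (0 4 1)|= |(0 4 5 8 7 1)(2 3 6)|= 6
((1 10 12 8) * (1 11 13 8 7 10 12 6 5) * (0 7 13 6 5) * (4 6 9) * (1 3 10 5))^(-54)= (0 4 11 13 1 3 7 6 9 8 12 10 5)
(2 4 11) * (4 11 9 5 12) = (2 11)(4 9 5 12) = [0, 1, 11, 3, 9, 12, 6, 7, 8, 5, 10, 2, 4]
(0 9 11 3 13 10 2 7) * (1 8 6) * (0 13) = (0 9 11 3)(1 8 6)(2 7 13 10) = [9, 8, 7, 0, 4, 5, 1, 13, 6, 11, 2, 3, 12, 10]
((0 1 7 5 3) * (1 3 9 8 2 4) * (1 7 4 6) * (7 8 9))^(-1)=(9)(0 3)(1 6 2 8 4)(5 7)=((9)(0 3)(1 4 8 2 6)(5 7))^(-1)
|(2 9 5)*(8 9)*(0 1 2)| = |(0 1 2 8 9 5)| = 6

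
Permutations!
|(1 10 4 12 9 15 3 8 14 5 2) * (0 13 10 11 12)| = |(0 13 10 4)(1 11 12 9 15 3 8 14 5 2)| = 20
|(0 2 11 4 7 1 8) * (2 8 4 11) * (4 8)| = 5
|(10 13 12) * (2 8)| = |(2 8)(10 13 12)| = 6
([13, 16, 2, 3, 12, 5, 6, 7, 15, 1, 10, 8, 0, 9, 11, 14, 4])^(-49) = (16)(8 11 14 15)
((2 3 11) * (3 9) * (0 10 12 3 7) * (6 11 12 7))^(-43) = ((0 10 7)(2 9 6 11)(3 12))^(-43) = (0 7 10)(2 9 6 11)(3 12)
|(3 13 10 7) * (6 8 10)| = |(3 13 6 8 10 7)| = 6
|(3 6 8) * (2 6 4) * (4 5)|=|(2 6 8 3 5 4)|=6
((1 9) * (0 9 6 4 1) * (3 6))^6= ((0 9)(1 3 6 4))^6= (9)(1 6)(3 4)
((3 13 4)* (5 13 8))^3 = ((3 8 5 13 4))^3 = (3 13 8 4 5)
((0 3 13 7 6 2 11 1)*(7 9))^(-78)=((0 3 13 9 7 6 2 11 1))^(-78)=(0 9 2)(1 13 6)(3 7 11)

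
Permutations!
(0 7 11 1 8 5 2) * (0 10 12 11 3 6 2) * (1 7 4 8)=(0 4 8 5)(2 10 12 11 7 3 6)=[4, 1, 10, 6, 8, 0, 2, 3, 5, 9, 12, 7, 11]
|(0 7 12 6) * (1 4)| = 4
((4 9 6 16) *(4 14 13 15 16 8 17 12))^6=((4 9 6 8 17 12)(13 15 16 14))^6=(17)(13 16)(14 15)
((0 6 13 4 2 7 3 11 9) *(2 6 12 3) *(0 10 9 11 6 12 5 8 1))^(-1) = (0 1 8 5)(2 7)(3 12 4 13 6)(9 10)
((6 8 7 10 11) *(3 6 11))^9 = (11)(3 10 7 8 6)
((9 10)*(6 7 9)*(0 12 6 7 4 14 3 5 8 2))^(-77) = ((0 12 6 4 14 3 5 8 2)(7 9 10))^(-77) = (0 14 2 4 8 6 5 12 3)(7 9 10)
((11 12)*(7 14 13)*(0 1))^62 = ((0 1)(7 14 13)(11 12))^62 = (7 13 14)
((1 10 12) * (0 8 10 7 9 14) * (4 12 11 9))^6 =((0 8 10 11 9 14)(1 7 4 12))^6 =(14)(1 4)(7 12)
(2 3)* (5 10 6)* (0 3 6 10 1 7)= (10)(0 3 2 6 5 1 7)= [3, 7, 6, 2, 4, 1, 5, 0, 8, 9, 10]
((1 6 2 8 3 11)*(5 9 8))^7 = ((1 6 2 5 9 8 3 11))^7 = (1 11 3 8 9 5 2 6)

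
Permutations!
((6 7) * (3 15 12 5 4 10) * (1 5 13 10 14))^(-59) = (1 5 4 14)(3 15 12 13 10)(6 7)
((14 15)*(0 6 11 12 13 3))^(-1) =((0 6 11 12 13 3)(14 15))^(-1) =(0 3 13 12 11 6)(14 15)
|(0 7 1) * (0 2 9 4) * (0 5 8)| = |(0 7 1 2 9 4 5 8)| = 8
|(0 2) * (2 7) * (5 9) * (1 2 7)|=6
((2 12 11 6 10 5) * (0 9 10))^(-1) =(0 6 11 12 2 5 10 9) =((0 9 10 5 2 12 11 6))^(-1)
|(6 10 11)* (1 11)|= |(1 11 6 10)|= 4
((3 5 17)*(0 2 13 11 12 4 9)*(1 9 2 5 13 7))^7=(0 4 17 7 13 9 12 5 2 3 1 11)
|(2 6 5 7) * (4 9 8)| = 12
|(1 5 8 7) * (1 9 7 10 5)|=6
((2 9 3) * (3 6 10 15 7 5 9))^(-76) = (5 6 15)(7 9 10)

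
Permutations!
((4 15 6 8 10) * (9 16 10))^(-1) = ((4 15 6 8 9 16 10))^(-1) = (4 10 16 9 8 6 15)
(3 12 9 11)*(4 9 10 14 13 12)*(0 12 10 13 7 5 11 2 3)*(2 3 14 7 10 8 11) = (0 12 13 8 11)(2 14 10 7 5)(3 4 9) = [12, 1, 14, 4, 9, 2, 6, 5, 11, 3, 7, 0, 13, 8, 10]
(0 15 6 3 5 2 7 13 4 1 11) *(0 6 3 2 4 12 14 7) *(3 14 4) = (0 15 14 7 13 12 4 1 11 6 2)(3 5) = [15, 11, 0, 5, 1, 3, 2, 13, 8, 9, 10, 6, 4, 12, 7, 14]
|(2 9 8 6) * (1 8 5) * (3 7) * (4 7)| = 6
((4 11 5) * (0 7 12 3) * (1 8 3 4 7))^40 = (12) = ((0 1 8 3)(4 11 5 7 12))^40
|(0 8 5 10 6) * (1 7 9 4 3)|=5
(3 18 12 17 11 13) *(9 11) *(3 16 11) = (3 18 12 17 9)(11 13 16) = [0, 1, 2, 18, 4, 5, 6, 7, 8, 3, 10, 13, 17, 16, 14, 15, 11, 9, 12]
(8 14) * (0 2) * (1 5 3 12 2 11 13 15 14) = (0 11 13 15 14 8 1 5 3 12 2) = [11, 5, 0, 12, 4, 3, 6, 7, 1, 9, 10, 13, 2, 15, 8, 14]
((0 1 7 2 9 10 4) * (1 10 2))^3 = ((0 10 4)(1 7)(2 9))^3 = (10)(1 7)(2 9)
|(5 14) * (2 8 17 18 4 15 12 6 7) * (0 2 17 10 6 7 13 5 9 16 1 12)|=17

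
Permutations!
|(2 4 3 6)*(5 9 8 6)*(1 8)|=|(1 8 6 2 4 3 5 9)|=8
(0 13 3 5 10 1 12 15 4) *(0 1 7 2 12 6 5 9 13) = (1 6 5 10 7 2 12 15 4)(3 9 13) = [0, 6, 12, 9, 1, 10, 5, 2, 8, 13, 7, 11, 15, 3, 14, 4]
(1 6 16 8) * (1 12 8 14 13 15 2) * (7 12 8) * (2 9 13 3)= [0, 6, 1, 2, 4, 5, 16, 12, 8, 13, 10, 11, 7, 15, 3, 9, 14]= (1 6 16 14 3 2)(7 12)(9 13 15)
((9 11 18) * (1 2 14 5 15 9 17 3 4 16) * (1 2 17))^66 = ((1 17 3 4 16 2 14 5 15 9 11 18))^66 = (1 14)(2 18)(3 15)(4 9)(5 17)(11 16)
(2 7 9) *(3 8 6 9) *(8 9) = (2 7 3 9)(6 8) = [0, 1, 7, 9, 4, 5, 8, 3, 6, 2]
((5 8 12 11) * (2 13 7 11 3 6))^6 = (2 12 11)(3 5 13)(6 8 7)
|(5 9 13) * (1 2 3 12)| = 12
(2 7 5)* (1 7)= (1 7 5 2)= [0, 7, 1, 3, 4, 2, 6, 5]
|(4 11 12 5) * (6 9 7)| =|(4 11 12 5)(6 9 7)| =12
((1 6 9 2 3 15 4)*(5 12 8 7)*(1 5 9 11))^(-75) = (2 8 4)(3 7 5)(9 12 15)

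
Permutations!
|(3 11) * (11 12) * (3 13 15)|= 5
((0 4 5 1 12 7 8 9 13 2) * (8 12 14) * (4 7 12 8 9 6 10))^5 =(0 4 13 6 14 7 5 2 10 9 8 1)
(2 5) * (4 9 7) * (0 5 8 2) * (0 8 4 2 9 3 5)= [0, 1, 4, 5, 3, 8, 6, 2, 9, 7]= (2 4 3 5 8 9 7)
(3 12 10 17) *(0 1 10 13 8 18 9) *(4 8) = (0 1 10 17 3 12 13 4 8 18 9) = [1, 10, 2, 12, 8, 5, 6, 7, 18, 0, 17, 11, 13, 4, 14, 15, 16, 3, 9]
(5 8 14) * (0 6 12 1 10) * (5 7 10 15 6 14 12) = [14, 15, 2, 3, 4, 8, 5, 10, 12, 9, 0, 11, 1, 13, 7, 6] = (0 14 7 10)(1 15 6 5 8 12)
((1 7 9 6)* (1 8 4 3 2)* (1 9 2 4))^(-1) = ((1 7 2 9 6 8)(3 4))^(-1) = (1 8 6 9 2 7)(3 4)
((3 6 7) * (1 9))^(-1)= (1 9)(3 7 6)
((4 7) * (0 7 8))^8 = ((0 7 4 8))^8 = (8)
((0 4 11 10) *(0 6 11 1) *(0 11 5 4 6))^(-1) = ((0 6 5 4 1 11 10))^(-1) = (0 10 11 1 4 5 6)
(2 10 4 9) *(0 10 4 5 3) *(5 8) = [10, 1, 4, 0, 9, 3, 6, 7, 5, 2, 8] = (0 10 8 5 3)(2 4 9)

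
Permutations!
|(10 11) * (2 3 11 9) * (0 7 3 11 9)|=|(0 7 3 9 2 11 10)|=7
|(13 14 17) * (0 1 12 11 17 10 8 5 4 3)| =|(0 1 12 11 17 13 14 10 8 5 4 3)| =12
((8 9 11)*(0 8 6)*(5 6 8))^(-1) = (0 6 5)(8 11 9)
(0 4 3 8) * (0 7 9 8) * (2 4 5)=[5, 1, 4, 0, 3, 2, 6, 9, 7, 8]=(0 5 2 4 3)(7 9 8)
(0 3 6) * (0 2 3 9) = (0 9)(2 3 6) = [9, 1, 3, 6, 4, 5, 2, 7, 8, 0]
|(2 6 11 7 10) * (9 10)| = 6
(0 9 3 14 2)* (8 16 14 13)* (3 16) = (0 9 16 14 2)(3 13 8) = [9, 1, 0, 13, 4, 5, 6, 7, 3, 16, 10, 11, 12, 8, 2, 15, 14]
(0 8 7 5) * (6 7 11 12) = [8, 1, 2, 3, 4, 0, 7, 5, 11, 9, 10, 12, 6] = (0 8 11 12 6 7 5)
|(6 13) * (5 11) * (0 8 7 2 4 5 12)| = 8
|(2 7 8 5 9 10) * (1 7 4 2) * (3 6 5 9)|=30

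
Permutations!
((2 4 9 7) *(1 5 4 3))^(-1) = (1 3 2 7 9 4 5) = ((1 5 4 9 7 2 3))^(-1)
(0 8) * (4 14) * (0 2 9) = (0 8 2 9)(4 14) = [8, 1, 9, 3, 14, 5, 6, 7, 2, 0, 10, 11, 12, 13, 4]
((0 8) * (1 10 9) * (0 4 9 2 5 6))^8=((0 8 4 9 1 10 2 5 6))^8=(0 6 5 2 10 1 9 4 8)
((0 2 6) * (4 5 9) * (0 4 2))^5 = (9) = ((2 6 4 5 9))^5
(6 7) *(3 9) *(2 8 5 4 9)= (2 8 5 4 9 3)(6 7)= [0, 1, 8, 2, 9, 4, 7, 6, 5, 3]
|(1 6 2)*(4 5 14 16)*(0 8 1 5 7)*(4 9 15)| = |(0 8 1 6 2 5 14 16 9 15 4 7)| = 12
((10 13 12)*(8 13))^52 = (13) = ((8 13 12 10))^52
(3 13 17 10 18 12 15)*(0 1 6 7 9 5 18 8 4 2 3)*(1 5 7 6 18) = (0 5 1 18 12 15)(2 3 13 17 10 8 4)(7 9) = [5, 18, 3, 13, 2, 1, 6, 9, 4, 7, 8, 11, 15, 17, 14, 0, 16, 10, 12]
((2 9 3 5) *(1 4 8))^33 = (2 9 3 5)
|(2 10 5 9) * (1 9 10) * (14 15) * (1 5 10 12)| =|(1 9 2 5 12)(14 15)| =10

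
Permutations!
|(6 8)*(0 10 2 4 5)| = 10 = |(0 10 2 4 5)(6 8)|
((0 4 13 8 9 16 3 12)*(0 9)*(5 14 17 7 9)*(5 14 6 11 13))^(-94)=((0 4 5 6 11 13 8)(3 12 14 17 7 9 16))^(-94)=(0 11 4 13 5 8 6)(3 7 12 9 14 16 17)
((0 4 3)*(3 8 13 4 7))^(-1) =((0 7 3)(4 8 13))^(-1) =(0 3 7)(4 13 8)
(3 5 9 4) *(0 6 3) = [6, 1, 2, 5, 0, 9, 3, 7, 8, 4] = (0 6 3 5 9 4)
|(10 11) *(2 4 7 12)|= 4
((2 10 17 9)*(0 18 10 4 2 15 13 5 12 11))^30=(18)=((0 18 10 17 9 15 13 5 12 11)(2 4))^30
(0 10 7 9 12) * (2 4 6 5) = (0 10 7 9 12)(2 4 6 5) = [10, 1, 4, 3, 6, 2, 5, 9, 8, 12, 7, 11, 0]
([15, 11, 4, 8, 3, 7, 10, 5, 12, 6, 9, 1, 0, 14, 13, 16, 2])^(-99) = (0 3 16 12 4 15 8 2)(1 11)(5 7)(13 14)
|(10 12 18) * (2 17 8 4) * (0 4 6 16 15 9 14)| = |(0 4 2 17 8 6 16 15 9 14)(10 12 18)| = 30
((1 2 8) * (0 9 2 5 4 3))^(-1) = (0 3 4 5 1 8 2 9)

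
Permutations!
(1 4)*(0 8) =(0 8)(1 4) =[8, 4, 2, 3, 1, 5, 6, 7, 0]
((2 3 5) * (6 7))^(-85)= (2 5 3)(6 7)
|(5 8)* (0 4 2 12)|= |(0 4 2 12)(5 8)|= 4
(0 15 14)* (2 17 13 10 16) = (0 15 14)(2 17 13 10 16) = [15, 1, 17, 3, 4, 5, 6, 7, 8, 9, 16, 11, 12, 10, 0, 14, 2, 13]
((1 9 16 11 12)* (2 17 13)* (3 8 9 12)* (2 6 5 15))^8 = ((1 12)(2 17 13 6 5 15)(3 8 9 16 11))^8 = (2 13 5)(3 16 8 11 9)(6 15 17)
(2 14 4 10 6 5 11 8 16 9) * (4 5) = (2 14 5 11 8 16 9)(4 10 6) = [0, 1, 14, 3, 10, 11, 4, 7, 16, 2, 6, 8, 12, 13, 5, 15, 9]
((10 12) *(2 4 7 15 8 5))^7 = ((2 4 7 15 8 5)(10 12))^7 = (2 4 7 15 8 5)(10 12)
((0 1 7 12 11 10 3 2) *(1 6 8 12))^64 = ((0 6 8 12 11 10 3 2)(1 7))^64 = (12)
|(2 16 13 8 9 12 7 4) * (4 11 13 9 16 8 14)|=|(2 8 16 9 12 7 11 13 14 4)|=10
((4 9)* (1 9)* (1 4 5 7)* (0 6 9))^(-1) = (0 1 7 5 9 6)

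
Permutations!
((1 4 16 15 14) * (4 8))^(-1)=(1 14 15 16 4 8)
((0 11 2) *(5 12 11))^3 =((0 5 12 11 2))^3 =(0 11 5 2 12)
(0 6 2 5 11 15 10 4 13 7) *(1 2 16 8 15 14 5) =[6, 2, 1, 3, 13, 11, 16, 0, 15, 9, 4, 14, 12, 7, 5, 10, 8] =(0 6 16 8 15 10 4 13 7)(1 2)(5 11 14)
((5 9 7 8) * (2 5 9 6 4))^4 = (7 8 9)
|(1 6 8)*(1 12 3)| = |(1 6 8 12 3)| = 5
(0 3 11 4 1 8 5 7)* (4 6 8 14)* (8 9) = (0 3 11 6 9 8 5 7)(1 14 4) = [3, 14, 2, 11, 1, 7, 9, 0, 5, 8, 10, 6, 12, 13, 4]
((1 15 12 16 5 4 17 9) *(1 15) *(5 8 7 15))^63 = (4 5 9 17)(7 16 15 8 12) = ((4 17 9 5)(7 15 12 16 8))^63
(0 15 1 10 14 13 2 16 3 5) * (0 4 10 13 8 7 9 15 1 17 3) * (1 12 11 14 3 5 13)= (0 12 11 14 8 7 9 15 17 5 4 10 3 13 2 16)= [12, 1, 16, 13, 10, 4, 6, 9, 7, 15, 3, 14, 11, 2, 8, 17, 0, 5]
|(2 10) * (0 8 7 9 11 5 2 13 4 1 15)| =|(0 8 7 9 11 5 2 10 13 4 1 15)| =12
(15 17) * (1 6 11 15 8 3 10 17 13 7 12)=(1 6 11 15 13 7 12)(3 10 17 8)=[0, 6, 2, 10, 4, 5, 11, 12, 3, 9, 17, 15, 1, 7, 14, 13, 16, 8]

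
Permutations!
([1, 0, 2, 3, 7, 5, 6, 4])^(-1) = [1, 0, 2, 3, 7, 5, 6, 4]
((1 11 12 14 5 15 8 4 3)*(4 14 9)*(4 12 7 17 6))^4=(1 6 11 4 7 3 17)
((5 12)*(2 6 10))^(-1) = (2 10 6)(5 12) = ((2 6 10)(5 12))^(-1)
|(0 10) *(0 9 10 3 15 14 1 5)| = 6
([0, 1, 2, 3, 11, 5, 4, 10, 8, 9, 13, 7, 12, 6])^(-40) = (4 7 13)(6 11 10)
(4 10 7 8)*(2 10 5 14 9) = (2 10 7 8 4 5 14 9) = [0, 1, 10, 3, 5, 14, 6, 8, 4, 2, 7, 11, 12, 13, 9]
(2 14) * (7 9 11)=(2 14)(7 9 11)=[0, 1, 14, 3, 4, 5, 6, 9, 8, 11, 10, 7, 12, 13, 2]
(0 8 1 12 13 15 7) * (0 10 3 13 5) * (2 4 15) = (0 8 1 12 5)(2 4 15 7 10 3 13) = [8, 12, 4, 13, 15, 0, 6, 10, 1, 9, 3, 11, 5, 2, 14, 7]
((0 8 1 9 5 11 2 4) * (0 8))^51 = ((1 9 5 11 2 4 8))^51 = (1 5 2 8 9 11 4)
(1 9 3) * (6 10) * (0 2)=(0 2)(1 9 3)(6 10)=[2, 9, 0, 1, 4, 5, 10, 7, 8, 3, 6]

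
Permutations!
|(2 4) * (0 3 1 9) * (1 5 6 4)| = 8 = |(0 3 5 6 4 2 1 9)|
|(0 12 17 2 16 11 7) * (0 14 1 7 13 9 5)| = 9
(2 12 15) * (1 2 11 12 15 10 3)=(1 2 15 11 12 10 3)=[0, 2, 15, 1, 4, 5, 6, 7, 8, 9, 3, 12, 10, 13, 14, 11]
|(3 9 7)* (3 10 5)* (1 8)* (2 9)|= |(1 8)(2 9 7 10 5 3)|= 6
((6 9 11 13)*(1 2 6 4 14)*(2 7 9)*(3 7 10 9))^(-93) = (1 4 11 10 14 13 9)(2 6)(3 7)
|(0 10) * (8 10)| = 3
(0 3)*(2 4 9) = (0 3)(2 4 9) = [3, 1, 4, 0, 9, 5, 6, 7, 8, 2]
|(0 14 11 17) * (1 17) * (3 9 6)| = |(0 14 11 1 17)(3 9 6)| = 15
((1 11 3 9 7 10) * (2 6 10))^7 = ((1 11 3 9 7 2 6 10))^7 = (1 10 6 2 7 9 3 11)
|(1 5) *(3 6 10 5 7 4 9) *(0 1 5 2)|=9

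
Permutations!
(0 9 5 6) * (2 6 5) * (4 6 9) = [4, 1, 9, 3, 6, 5, 0, 7, 8, 2] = (0 4 6)(2 9)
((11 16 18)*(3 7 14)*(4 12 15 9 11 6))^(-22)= (3 14 7)(4 15 11 18)(6 12 9 16)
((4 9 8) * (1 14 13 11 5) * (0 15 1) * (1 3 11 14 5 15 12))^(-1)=(0 5 1 12)(3 15 11)(4 8 9)(13 14)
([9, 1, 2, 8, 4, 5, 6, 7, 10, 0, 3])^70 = (3 8 10)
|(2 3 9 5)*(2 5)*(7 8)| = 6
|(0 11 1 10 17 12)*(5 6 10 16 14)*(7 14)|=11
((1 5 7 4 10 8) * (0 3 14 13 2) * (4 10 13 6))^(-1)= (0 2 13 4 6 14 3)(1 8 10 7 5)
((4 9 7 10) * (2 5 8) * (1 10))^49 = ((1 10 4 9 7)(2 5 8))^49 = (1 7 9 4 10)(2 5 8)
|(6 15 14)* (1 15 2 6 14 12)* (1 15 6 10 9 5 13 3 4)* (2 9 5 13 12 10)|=|(1 6 9 13 3 4)(5 12 15 10)|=12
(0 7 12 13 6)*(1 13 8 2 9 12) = (0 7 1 13 6)(2 9 12 8) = [7, 13, 9, 3, 4, 5, 0, 1, 2, 12, 10, 11, 8, 6]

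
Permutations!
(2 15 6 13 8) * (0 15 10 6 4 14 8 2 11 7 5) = (0 15 4 14 8 11 7 5)(2 10 6 13) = [15, 1, 10, 3, 14, 0, 13, 5, 11, 9, 6, 7, 12, 2, 8, 4]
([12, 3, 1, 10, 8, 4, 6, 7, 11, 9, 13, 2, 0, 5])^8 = (1 2 11 8 4 5 13 10 3)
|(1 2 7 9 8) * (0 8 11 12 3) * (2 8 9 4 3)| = 8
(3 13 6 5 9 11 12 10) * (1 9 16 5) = (1 9 11 12 10 3 13 6)(5 16) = [0, 9, 2, 13, 4, 16, 1, 7, 8, 11, 3, 12, 10, 6, 14, 15, 5]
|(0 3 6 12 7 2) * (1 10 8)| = 6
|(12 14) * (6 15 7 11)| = 4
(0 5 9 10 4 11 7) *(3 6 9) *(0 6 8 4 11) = (0 5 3 8 4)(6 9 10 11 7) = [5, 1, 2, 8, 0, 3, 9, 6, 4, 10, 11, 7]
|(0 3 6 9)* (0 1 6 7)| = |(0 3 7)(1 6 9)| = 3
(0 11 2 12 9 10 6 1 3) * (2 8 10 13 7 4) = (0 11 8 10 6 1 3)(2 12 9 13 7 4) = [11, 3, 12, 0, 2, 5, 1, 4, 10, 13, 6, 8, 9, 7]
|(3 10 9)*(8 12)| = 6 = |(3 10 9)(8 12)|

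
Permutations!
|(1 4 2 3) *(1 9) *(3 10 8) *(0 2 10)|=|(0 2)(1 4 10 8 3 9)|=6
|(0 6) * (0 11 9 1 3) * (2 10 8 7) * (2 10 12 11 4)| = 9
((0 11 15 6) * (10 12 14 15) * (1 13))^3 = ((0 11 10 12 14 15 6)(1 13))^3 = (0 12 6 10 15 11 14)(1 13)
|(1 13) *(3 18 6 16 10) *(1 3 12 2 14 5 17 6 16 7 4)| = 14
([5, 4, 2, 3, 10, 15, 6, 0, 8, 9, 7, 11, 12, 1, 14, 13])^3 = (0 13 10 5 1 7 15 4)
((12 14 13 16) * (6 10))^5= ((6 10)(12 14 13 16))^5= (6 10)(12 14 13 16)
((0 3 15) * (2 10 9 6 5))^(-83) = ((0 3 15)(2 10 9 6 5))^(-83) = (0 3 15)(2 9 5 10 6)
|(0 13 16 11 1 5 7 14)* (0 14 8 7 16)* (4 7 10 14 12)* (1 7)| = |(0 13)(1 5 16 11 7 8 10 14 12 4)| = 10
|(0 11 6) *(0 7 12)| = 5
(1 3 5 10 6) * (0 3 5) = (0 3)(1 5 10 6) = [3, 5, 2, 0, 4, 10, 1, 7, 8, 9, 6]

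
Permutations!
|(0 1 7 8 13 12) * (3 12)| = |(0 1 7 8 13 3 12)| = 7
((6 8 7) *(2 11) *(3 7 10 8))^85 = (2 11)(3 7 6)(8 10)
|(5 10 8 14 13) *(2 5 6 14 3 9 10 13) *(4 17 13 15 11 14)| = 20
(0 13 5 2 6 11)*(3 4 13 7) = (0 7 3 4 13 5 2 6 11) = [7, 1, 6, 4, 13, 2, 11, 3, 8, 9, 10, 0, 12, 5]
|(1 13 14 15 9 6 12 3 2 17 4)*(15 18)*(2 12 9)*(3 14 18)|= 42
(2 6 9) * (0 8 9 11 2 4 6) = [8, 1, 0, 3, 6, 5, 11, 7, 9, 4, 10, 2] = (0 8 9 4 6 11 2)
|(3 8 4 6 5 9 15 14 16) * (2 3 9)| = 12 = |(2 3 8 4 6 5)(9 15 14 16)|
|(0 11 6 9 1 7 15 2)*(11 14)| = |(0 14 11 6 9 1 7 15 2)| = 9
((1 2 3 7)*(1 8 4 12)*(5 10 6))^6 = ((1 2 3 7 8 4 12)(5 10 6))^6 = (1 12 4 8 7 3 2)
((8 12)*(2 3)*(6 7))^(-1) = (2 3)(6 7)(8 12)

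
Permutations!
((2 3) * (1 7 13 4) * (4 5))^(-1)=((1 7 13 5 4)(2 3))^(-1)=(1 4 5 13 7)(2 3)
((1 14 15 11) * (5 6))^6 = (1 15)(11 14)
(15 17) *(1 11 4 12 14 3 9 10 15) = (1 11 4 12 14 3 9 10 15 17) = [0, 11, 2, 9, 12, 5, 6, 7, 8, 10, 15, 4, 14, 13, 3, 17, 16, 1]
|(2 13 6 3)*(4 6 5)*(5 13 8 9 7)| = |(13)(2 8 9 7 5 4 6 3)| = 8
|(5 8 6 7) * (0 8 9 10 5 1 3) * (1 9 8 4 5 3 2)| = 18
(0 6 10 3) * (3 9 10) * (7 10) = (0 6 3)(7 10 9) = [6, 1, 2, 0, 4, 5, 3, 10, 8, 7, 9]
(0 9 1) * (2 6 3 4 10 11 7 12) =[9, 0, 6, 4, 10, 5, 3, 12, 8, 1, 11, 7, 2] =(0 9 1)(2 6 3 4 10 11 7 12)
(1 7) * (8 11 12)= (1 7)(8 11 12)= [0, 7, 2, 3, 4, 5, 6, 1, 11, 9, 10, 12, 8]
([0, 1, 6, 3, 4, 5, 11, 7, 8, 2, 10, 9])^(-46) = [0, 1, 11, 3, 4, 5, 9, 7, 8, 6, 10, 2]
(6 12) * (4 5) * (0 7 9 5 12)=(0 7 9 5 4 12 6)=[7, 1, 2, 3, 12, 4, 0, 9, 8, 5, 10, 11, 6]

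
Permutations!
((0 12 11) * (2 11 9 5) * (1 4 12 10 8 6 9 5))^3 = (0 6 4 2 10 9 12 11 8 1 5)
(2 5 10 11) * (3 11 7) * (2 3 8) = [0, 1, 5, 11, 4, 10, 6, 8, 2, 9, 7, 3] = (2 5 10 7 8)(3 11)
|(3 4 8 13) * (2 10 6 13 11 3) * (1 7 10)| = |(1 7 10 6 13 2)(3 4 8 11)| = 12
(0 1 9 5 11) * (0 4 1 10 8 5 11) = (0 10 8 5)(1 9 11 4) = [10, 9, 2, 3, 1, 0, 6, 7, 5, 11, 8, 4]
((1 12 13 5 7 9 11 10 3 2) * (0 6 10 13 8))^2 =((0 6 10 3 2 1 12 8)(5 7 9 11 13))^2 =(0 10 2 12)(1 8 6 3)(5 9 13 7 11)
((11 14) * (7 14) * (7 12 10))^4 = ((7 14 11 12 10))^4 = (7 10 12 11 14)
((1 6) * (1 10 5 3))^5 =((1 6 10 5 3))^5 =(10)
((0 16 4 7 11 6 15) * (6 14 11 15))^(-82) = ((0 16 4 7 15)(11 14))^(-82) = (0 7 16 15 4)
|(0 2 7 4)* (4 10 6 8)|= 7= |(0 2 7 10 6 8 4)|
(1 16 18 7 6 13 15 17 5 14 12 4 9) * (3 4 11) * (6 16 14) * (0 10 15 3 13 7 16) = (0 10 15 17 5 6 7)(1 14 12 11 13 3 4 9)(16 18) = [10, 14, 2, 4, 9, 6, 7, 0, 8, 1, 15, 13, 11, 3, 12, 17, 18, 5, 16]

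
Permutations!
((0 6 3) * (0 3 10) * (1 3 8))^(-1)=(0 10 6)(1 8 3)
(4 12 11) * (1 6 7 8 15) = (1 6 7 8 15)(4 12 11) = [0, 6, 2, 3, 12, 5, 7, 8, 15, 9, 10, 4, 11, 13, 14, 1]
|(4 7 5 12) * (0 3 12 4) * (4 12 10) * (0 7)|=12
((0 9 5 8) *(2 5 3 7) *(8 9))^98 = ((0 8)(2 5 9 3 7))^98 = (2 3 5 7 9)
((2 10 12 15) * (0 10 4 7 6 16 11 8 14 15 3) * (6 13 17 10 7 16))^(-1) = ((0 7 13 17 10 12 3)(2 4 16 11 8 14 15))^(-1) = (0 3 12 10 17 13 7)(2 15 14 8 11 16 4)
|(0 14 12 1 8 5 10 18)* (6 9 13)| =|(0 14 12 1 8 5 10 18)(6 9 13)| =24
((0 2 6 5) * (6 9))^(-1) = (0 5 6 9 2)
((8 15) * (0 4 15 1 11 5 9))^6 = (0 5 1 15)(4 9 11 8)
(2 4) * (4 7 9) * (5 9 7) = (2 5 9 4) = [0, 1, 5, 3, 2, 9, 6, 7, 8, 4]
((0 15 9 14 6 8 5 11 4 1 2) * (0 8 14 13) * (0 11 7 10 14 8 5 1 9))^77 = (0 15)(1 14 5 8 10 2 6 7)(4 9 13 11)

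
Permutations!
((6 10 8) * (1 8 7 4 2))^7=((1 8 6 10 7 4 2))^7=(10)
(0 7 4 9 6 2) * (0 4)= [7, 1, 4, 3, 9, 5, 2, 0, 8, 6]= (0 7)(2 4 9 6)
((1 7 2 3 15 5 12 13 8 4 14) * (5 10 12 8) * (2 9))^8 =(1 13 2 4 10 7 5 3 14 12 9 8 15)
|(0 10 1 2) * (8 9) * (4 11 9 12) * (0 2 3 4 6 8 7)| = |(0 10 1 3 4 11 9 7)(6 8 12)| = 24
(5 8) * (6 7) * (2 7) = (2 7 6)(5 8) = [0, 1, 7, 3, 4, 8, 2, 6, 5]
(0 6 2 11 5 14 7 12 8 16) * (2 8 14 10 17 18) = (0 6 8 16)(2 11 5 10 17 18)(7 12 14) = [6, 1, 11, 3, 4, 10, 8, 12, 16, 9, 17, 5, 14, 13, 7, 15, 0, 18, 2]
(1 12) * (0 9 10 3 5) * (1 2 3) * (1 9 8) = [8, 12, 3, 5, 4, 0, 6, 7, 1, 10, 9, 11, 2] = (0 8 1 12 2 3 5)(9 10)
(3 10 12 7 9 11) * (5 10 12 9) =(3 12 7 5 10 9 11) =[0, 1, 2, 12, 4, 10, 6, 5, 8, 11, 9, 3, 7]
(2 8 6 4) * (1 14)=(1 14)(2 8 6 4)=[0, 14, 8, 3, 2, 5, 4, 7, 6, 9, 10, 11, 12, 13, 1]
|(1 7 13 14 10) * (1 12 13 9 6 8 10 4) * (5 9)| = 11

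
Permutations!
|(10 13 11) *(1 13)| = 4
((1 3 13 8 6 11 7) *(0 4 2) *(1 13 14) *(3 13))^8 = (14)(0 2 4)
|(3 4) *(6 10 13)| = 6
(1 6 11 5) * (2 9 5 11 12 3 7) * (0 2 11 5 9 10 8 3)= (0 2 10 8 3 7 11 5 1 6 12)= [2, 6, 10, 7, 4, 1, 12, 11, 3, 9, 8, 5, 0]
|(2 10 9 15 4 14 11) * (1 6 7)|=|(1 6 7)(2 10 9 15 4 14 11)|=21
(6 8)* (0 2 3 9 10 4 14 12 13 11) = (0 2 3 9 10 4 14 12 13 11)(6 8) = [2, 1, 3, 9, 14, 5, 8, 7, 6, 10, 4, 0, 13, 11, 12]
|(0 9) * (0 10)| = 3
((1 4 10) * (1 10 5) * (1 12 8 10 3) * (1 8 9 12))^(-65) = ((1 4 5)(3 8 10)(9 12))^(-65) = (1 4 5)(3 8 10)(9 12)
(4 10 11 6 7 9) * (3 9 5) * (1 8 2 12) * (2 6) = (1 8 6 7 5 3 9 4 10 11 2 12) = [0, 8, 12, 9, 10, 3, 7, 5, 6, 4, 11, 2, 1]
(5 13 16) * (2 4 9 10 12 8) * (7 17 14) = (2 4 9 10 12 8)(5 13 16)(7 17 14) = [0, 1, 4, 3, 9, 13, 6, 17, 2, 10, 12, 11, 8, 16, 7, 15, 5, 14]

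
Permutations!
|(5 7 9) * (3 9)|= |(3 9 5 7)|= 4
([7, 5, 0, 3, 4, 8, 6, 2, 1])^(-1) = (0 2 7)(1 8 5)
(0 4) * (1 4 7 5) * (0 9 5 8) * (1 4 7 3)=(0 3 1 7 8)(4 9 5)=[3, 7, 2, 1, 9, 4, 6, 8, 0, 5]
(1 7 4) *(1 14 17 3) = (1 7 4 14 17 3) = [0, 7, 2, 1, 14, 5, 6, 4, 8, 9, 10, 11, 12, 13, 17, 15, 16, 3]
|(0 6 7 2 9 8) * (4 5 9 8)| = 15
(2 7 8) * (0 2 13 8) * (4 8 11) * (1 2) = (0 1 2 7)(4 8 13 11) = [1, 2, 7, 3, 8, 5, 6, 0, 13, 9, 10, 4, 12, 11]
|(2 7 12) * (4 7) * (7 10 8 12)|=5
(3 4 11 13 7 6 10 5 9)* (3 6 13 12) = (3 4 11 12)(5 9 6 10)(7 13) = [0, 1, 2, 4, 11, 9, 10, 13, 8, 6, 5, 12, 3, 7]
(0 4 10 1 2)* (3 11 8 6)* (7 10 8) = (0 4 8 6 3 11 7 10 1 2) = [4, 2, 0, 11, 8, 5, 3, 10, 6, 9, 1, 7]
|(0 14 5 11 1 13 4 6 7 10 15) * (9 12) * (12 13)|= 13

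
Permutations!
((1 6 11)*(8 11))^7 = (1 11 8 6) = ((1 6 8 11))^7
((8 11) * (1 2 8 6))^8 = ((1 2 8 11 6))^8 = (1 11 2 6 8)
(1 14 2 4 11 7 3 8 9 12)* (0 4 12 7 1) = (0 4 11 1 14 2 12)(3 8 9 7) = [4, 14, 12, 8, 11, 5, 6, 3, 9, 7, 10, 1, 0, 13, 2]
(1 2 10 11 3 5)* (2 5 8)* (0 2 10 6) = (0 2 6)(1 5)(3 8 10 11) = [2, 5, 6, 8, 4, 1, 0, 7, 10, 9, 11, 3]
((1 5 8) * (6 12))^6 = (12)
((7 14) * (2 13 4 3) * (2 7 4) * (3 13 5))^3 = (2 7 13 3 4 5 14)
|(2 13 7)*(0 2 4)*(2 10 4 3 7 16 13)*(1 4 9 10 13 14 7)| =8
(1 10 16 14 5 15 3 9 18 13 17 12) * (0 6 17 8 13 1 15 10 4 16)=(0 6 17 12 15 3 9 18 1 4 16 14 5 10)(8 13)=[6, 4, 2, 9, 16, 10, 17, 7, 13, 18, 0, 11, 15, 8, 5, 3, 14, 12, 1]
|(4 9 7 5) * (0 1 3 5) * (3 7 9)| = 3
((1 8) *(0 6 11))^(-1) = (0 11 6)(1 8)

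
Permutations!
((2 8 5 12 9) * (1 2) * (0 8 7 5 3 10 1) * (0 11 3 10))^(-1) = ((0 8 10 1 2 7 5 12 9 11 3))^(-1) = (0 3 11 9 12 5 7 2 1 10 8)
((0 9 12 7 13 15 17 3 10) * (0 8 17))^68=(17)(0 12 13)(7 15 9)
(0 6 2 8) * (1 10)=(0 6 2 8)(1 10)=[6, 10, 8, 3, 4, 5, 2, 7, 0, 9, 1]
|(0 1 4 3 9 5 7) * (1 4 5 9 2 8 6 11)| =|(0 4 3 2 8 6 11 1 5 7)| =10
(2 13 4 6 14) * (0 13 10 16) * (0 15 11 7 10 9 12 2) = (0 13 4 6 14)(2 9 12)(7 10 16 15 11) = [13, 1, 9, 3, 6, 5, 14, 10, 8, 12, 16, 7, 2, 4, 0, 11, 15]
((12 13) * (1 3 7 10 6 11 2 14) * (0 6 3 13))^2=(0 11 14 13)(1 12 6 2)(3 10 7)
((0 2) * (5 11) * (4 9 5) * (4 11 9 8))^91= (11)(0 2)(4 8)(5 9)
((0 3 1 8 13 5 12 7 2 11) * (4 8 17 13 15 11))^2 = (0 1 13 12 2 8 11 3 17 5 7 4 15)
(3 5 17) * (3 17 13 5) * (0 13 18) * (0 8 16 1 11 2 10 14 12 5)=(0 13)(1 11 2 10 14 12 5 18 8 16)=[13, 11, 10, 3, 4, 18, 6, 7, 16, 9, 14, 2, 5, 0, 12, 15, 1, 17, 8]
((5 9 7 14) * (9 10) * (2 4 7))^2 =((2 4 7 14 5 10 9))^2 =(2 7 5 9 4 14 10)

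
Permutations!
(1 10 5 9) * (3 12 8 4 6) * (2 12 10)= (1 2 12 8 4 6 3 10 5 9)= [0, 2, 12, 10, 6, 9, 3, 7, 4, 1, 5, 11, 8]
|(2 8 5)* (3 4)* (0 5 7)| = 10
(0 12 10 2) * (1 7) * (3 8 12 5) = [5, 7, 0, 8, 4, 3, 6, 1, 12, 9, 2, 11, 10] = (0 5 3 8 12 10 2)(1 7)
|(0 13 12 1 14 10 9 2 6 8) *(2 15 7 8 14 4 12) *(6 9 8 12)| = 13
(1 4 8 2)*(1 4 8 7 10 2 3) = [0, 8, 4, 1, 7, 5, 6, 10, 3, 9, 2] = (1 8 3)(2 4 7 10)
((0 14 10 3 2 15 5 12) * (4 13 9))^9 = ((0 14 10 3 2 15 5 12)(4 13 9))^9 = (0 14 10 3 2 15 5 12)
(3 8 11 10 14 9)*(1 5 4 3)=(1 5 4 3 8 11 10 14 9)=[0, 5, 2, 8, 3, 4, 6, 7, 11, 1, 14, 10, 12, 13, 9]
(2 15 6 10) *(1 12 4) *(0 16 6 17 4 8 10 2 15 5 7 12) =(0 16 6 2 5 7 12 8 10 15 17 4 1) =[16, 0, 5, 3, 1, 7, 2, 12, 10, 9, 15, 11, 8, 13, 14, 17, 6, 4]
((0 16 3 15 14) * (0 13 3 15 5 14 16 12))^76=(16)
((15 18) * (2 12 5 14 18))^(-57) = (2 14)(5 15)(12 18)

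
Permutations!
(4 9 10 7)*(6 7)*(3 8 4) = (3 8 4 9 10 6 7) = [0, 1, 2, 8, 9, 5, 7, 3, 4, 10, 6]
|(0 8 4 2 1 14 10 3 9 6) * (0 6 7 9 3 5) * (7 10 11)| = |(0 8 4 2 1 14 11 7 9 10 5)| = 11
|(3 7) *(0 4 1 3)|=5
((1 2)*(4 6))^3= (1 2)(4 6)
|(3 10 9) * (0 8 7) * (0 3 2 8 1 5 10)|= 9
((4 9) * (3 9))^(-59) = ((3 9 4))^(-59) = (3 9 4)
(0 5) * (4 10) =(0 5)(4 10) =[5, 1, 2, 3, 10, 0, 6, 7, 8, 9, 4]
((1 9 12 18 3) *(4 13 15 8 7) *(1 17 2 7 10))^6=(1 2 10 17 8 3 15 18 13 12 4 9 7)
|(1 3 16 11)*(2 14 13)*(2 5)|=4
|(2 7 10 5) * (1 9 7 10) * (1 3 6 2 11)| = |(1 9 7 3 6 2 10 5 11)| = 9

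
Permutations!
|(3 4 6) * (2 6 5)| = |(2 6 3 4 5)| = 5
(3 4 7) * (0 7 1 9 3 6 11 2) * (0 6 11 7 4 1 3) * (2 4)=[2, 9, 6, 1, 3, 5, 7, 11, 8, 0, 10, 4]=(0 2 6 7 11 4 3 1 9)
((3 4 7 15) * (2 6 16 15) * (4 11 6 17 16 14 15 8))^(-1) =((2 17 16 8 4 7)(3 11 6 14 15))^(-1) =(2 7 4 8 16 17)(3 15 14 6 11)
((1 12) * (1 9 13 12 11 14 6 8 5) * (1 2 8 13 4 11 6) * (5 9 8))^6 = (1 4 12)(6 11 8)(9 13 14)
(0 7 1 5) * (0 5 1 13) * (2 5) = (0 7 13)(2 5) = [7, 1, 5, 3, 4, 2, 6, 13, 8, 9, 10, 11, 12, 0]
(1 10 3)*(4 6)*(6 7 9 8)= (1 10 3)(4 7 9 8 6)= [0, 10, 2, 1, 7, 5, 4, 9, 6, 8, 3]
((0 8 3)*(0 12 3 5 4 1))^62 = (12)(0 5 1 8 4)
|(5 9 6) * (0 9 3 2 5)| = |(0 9 6)(2 5 3)| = 3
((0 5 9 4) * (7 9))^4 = (0 4 9 7 5)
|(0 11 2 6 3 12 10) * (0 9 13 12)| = |(0 11 2 6 3)(9 13 12 10)| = 20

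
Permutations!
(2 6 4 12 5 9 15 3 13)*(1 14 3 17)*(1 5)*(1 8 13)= [0, 14, 6, 1, 12, 9, 4, 7, 13, 15, 10, 11, 8, 2, 3, 17, 16, 5]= (1 14 3)(2 6 4 12 8 13)(5 9 15 17)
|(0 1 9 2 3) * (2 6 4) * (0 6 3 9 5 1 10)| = |(0 10)(1 5)(2 9 3 6 4)| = 10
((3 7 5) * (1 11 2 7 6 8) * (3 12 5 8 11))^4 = (12)(1 2 3 7 6 8 11)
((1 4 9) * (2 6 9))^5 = (9)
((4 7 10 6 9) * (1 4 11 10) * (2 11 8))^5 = (1 7 4)(2 8 9 6 10 11)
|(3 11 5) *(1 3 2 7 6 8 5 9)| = 20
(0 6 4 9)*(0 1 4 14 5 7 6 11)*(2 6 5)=(0 11)(1 4 9)(2 6 14)(5 7)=[11, 4, 6, 3, 9, 7, 14, 5, 8, 1, 10, 0, 12, 13, 2]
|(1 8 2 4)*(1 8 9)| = |(1 9)(2 4 8)| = 6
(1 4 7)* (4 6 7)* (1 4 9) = [0, 6, 2, 3, 9, 5, 7, 4, 8, 1] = (1 6 7 4 9)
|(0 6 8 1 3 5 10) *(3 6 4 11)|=6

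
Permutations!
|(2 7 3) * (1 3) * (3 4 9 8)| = |(1 4 9 8 3 2 7)| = 7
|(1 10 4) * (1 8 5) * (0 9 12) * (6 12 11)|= 5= |(0 9 11 6 12)(1 10 4 8 5)|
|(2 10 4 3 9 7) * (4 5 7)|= |(2 10 5 7)(3 9 4)|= 12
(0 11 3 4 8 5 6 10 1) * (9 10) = (0 11 3 4 8 5 6 9 10 1) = [11, 0, 2, 4, 8, 6, 9, 7, 5, 10, 1, 3]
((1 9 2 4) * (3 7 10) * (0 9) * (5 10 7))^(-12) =((0 9 2 4 1)(3 5 10))^(-12) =(10)(0 4 9 1 2)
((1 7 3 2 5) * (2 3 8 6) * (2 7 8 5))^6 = ((1 8 6 7 5))^6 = (1 8 6 7 5)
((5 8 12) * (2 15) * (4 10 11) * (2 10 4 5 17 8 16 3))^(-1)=(2 3 16 5 11 10 15)(8 17 12)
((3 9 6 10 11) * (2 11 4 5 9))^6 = ((2 11 3)(4 5 9 6 10))^6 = (11)(4 5 9 6 10)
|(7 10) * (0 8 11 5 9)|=|(0 8 11 5 9)(7 10)|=10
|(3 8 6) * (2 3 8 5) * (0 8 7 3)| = 7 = |(0 8 6 7 3 5 2)|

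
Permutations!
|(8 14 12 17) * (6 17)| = 5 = |(6 17 8 14 12)|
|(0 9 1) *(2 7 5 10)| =|(0 9 1)(2 7 5 10)| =12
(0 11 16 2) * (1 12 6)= (0 11 16 2)(1 12 6)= [11, 12, 0, 3, 4, 5, 1, 7, 8, 9, 10, 16, 6, 13, 14, 15, 2]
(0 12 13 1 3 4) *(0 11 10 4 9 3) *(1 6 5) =(0 12 13 6 5 1)(3 9)(4 11 10) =[12, 0, 2, 9, 11, 1, 5, 7, 8, 3, 4, 10, 13, 6]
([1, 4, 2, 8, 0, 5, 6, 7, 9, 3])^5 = [4, 0, 2, 9, 1, 5, 6, 7, 3, 8]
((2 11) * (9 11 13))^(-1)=(2 11 9 13)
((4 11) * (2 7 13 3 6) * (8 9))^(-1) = (2 6 3 13 7)(4 11)(8 9)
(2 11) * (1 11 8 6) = (1 11 2 8 6) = [0, 11, 8, 3, 4, 5, 1, 7, 6, 9, 10, 2]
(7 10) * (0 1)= (0 1)(7 10)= [1, 0, 2, 3, 4, 5, 6, 10, 8, 9, 7]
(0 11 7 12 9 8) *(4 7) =(0 11 4 7 12 9 8) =[11, 1, 2, 3, 7, 5, 6, 12, 0, 8, 10, 4, 9]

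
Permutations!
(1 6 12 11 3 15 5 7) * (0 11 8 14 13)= (0 11 3 15 5 7 1 6 12 8 14 13)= [11, 6, 2, 15, 4, 7, 12, 1, 14, 9, 10, 3, 8, 0, 13, 5]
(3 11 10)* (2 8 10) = (2 8 10 3 11) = [0, 1, 8, 11, 4, 5, 6, 7, 10, 9, 3, 2]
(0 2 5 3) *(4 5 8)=(0 2 8 4 5 3)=[2, 1, 8, 0, 5, 3, 6, 7, 4]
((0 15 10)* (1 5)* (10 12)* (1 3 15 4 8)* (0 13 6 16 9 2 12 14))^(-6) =(0 8 5 15)(1 3 14 4)(2 12 10 13 6 16 9)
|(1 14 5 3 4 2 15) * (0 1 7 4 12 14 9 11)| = |(0 1 9 11)(2 15 7 4)(3 12 14 5)| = 4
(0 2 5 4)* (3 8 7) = (0 2 5 4)(3 8 7) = [2, 1, 5, 8, 0, 4, 6, 3, 7]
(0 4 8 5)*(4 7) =(0 7 4 8 5) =[7, 1, 2, 3, 8, 0, 6, 4, 5]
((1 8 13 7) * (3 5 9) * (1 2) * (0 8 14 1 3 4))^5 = ((0 8 13 7 2 3 5 9 4)(1 14))^5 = (0 3 8 5 13 9 7 4 2)(1 14)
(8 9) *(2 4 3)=(2 4 3)(8 9)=[0, 1, 4, 2, 3, 5, 6, 7, 9, 8]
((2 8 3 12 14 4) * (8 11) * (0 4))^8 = (14)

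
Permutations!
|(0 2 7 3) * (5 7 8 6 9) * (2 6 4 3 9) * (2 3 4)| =6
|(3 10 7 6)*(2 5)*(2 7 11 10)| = 10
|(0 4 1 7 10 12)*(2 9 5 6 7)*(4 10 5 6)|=21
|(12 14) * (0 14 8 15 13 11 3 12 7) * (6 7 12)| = 10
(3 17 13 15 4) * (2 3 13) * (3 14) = [0, 1, 14, 17, 13, 5, 6, 7, 8, 9, 10, 11, 12, 15, 3, 4, 16, 2] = (2 14 3 17)(4 13 15)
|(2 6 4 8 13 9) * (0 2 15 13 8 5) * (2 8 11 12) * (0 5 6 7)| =6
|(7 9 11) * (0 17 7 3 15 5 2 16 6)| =11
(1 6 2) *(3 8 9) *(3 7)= [0, 6, 1, 8, 4, 5, 2, 3, 9, 7]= (1 6 2)(3 8 9 7)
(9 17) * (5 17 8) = [0, 1, 2, 3, 4, 17, 6, 7, 5, 8, 10, 11, 12, 13, 14, 15, 16, 9] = (5 17 9 8)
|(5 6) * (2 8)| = 2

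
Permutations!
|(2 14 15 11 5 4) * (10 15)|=|(2 14 10 15 11 5 4)|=7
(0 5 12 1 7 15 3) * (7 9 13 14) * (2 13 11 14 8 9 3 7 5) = (0 2 13 8 9 11 14 5 12 1 3)(7 15) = [2, 3, 13, 0, 4, 12, 6, 15, 9, 11, 10, 14, 1, 8, 5, 7]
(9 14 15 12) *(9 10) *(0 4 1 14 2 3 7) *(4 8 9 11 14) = [8, 4, 3, 7, 1, 5, 6, 0, 9, 2, 11, 14, 10, 13, 15, 12] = (0 8 9 2 3 7)(1 4)(10 11 14 15 12)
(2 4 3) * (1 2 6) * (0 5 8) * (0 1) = [5, 2, 4, 6, 3, 8, 0, 7, 1] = (0 5 8 1 2 4 3 6)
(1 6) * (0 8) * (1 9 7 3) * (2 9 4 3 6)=(0 8)(1 2 9 7 6 4 3)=[8, 2, 9, 1, 3, 5, 4, 6, 0, 7]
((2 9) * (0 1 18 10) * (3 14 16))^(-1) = (0 10 18 1)(2 9)(3 16 14)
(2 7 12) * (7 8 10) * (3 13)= [0, 1, 8, 13, 4, 5, 6, 12, 10, 9, 7, 11, 2, 3]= (2 8 10 7 12)(3 13)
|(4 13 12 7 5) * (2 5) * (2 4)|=|(2 5)(4 13 12 7)|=4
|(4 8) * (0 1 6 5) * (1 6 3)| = |(0 6 5)(1 3)(4 8)| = 6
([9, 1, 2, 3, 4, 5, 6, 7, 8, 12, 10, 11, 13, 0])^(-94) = [12, 1, 2, 3, 4, 5, 6, 7, 8, 13, 10, 11, 0, 9]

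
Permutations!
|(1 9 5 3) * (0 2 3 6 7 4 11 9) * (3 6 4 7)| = 20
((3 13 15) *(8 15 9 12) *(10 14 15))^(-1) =(3 15 14 10 8 12 9 13)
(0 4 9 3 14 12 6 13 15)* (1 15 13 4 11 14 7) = [11, 15, 2, 7, 9, 5, 4, 1, 8, 3, 10, 14, 6, 13, 12, 0] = (0 11 14 12 6 4 9 3 7 1 15)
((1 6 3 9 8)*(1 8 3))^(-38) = (9)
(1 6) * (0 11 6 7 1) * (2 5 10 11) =[2, 7, 5, 3, 4, 10, 0, 1, 8, 9, 11, 6] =(0 2 5 10 11 6)(1 7)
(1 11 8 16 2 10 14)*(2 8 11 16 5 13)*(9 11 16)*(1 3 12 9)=[0, 1, 10, 12, 4, 13, 6, 7, 5, 11, 14, 16, 9, 2, 3, 15, 8]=(2 10 14 3 12 9 11 16 8 5 13)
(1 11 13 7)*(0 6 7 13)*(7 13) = (0 6 13 7 1 11) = [6, 11, 2, 3, 4, 5, 13, 1, 8, 9, 10, 0, 12, 7]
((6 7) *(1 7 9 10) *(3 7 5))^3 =(1 7 10 3 9 5 6)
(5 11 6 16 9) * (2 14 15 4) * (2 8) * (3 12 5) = (2 14 15 4 8)(3 12 5 11 6 16 9) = [0, 1, 14, 12, 8, 11, 16, 7, 2, 3, 10, 6, 5, 13, 15, 4, 9]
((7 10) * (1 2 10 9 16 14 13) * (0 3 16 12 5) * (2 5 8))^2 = (0 16 13 5 3 14 1)(2 7 12)(8 10 9)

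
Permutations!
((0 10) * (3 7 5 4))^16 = ((0 10)(3 7 5 4))^16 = (10)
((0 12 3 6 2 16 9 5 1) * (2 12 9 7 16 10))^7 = ((0 9 5 1)(2 10)(3 6 12)(7 16))^7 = (0 1 5 9)(2 10)(3 6 12)(7 16)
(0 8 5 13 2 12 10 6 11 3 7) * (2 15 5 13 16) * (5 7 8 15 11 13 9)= [15, 1, 12, 8, 4, 16, 13, 0, 9, 5, 6, 3, 10, 11, 14, 7, 2]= (0 15 7)(2 12 10 6 13 11 3 8 9 5 16)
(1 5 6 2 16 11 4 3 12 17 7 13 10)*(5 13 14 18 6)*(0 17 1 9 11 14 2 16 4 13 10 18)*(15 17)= (0 15 17 7 2 4 3 12 1 10 9 11 13 18 6 16 14)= [15, 10, 4, 12, 3, 5, 16, 2, 8, 11, 9, 13, 1, 18, 0, 17, 14, 7, 6]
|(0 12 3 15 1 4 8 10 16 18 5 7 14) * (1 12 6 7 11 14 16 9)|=120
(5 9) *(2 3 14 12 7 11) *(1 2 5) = (1 2 3 14 12 7 11 5 9) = [0, 2, 3, 14, 4, 9, 6, 11, 8, 1, 10, 5, 7, 13, 12]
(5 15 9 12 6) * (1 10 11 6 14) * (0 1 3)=[1, 10, 2, 0, 4, 15, 5, 7, 8, 12, 11, 6, 14, 13, 3, 9]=(0 1 10 11 6 5 15 9 12 14 3)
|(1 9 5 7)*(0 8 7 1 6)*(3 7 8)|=|(0 3 7 6)(1 9 5)|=12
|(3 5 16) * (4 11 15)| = |(3 5 16)(4 11 15)| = 3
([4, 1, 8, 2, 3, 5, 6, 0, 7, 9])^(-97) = [7, 1, 3, 4, 0, 5, 6, 8, 2, 9]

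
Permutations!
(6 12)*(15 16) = (6 12)(15 16) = [0, 1, 2, 3, 4, 5, 12, 7, 8, 9, 10, 11, 6, 13, 14, 16, 15]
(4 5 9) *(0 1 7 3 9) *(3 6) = (0 1 7 6 3 9 4 5) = [1, 7, 2, 9, 5, 0, 3, 6, 8, 4]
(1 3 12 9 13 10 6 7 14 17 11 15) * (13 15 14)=(1 3 12 9 15)(6 7 13 10)(11 14 17)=[0, 3, 2, 12, 4, 5, 7, 13, 8, 15, 6, 14, 9, 10, 17, 1, 16, 11]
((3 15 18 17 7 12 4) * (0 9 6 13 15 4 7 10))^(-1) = ((0 9 6 13 15 18 17 10)(3 4)(7 12))^(-1) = (0 10 17 18 15 13 6 9)(3 4)(7 12)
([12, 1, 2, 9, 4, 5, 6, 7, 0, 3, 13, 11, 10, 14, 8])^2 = [10, 1, 2, 3, 4, 5, 6, 7, 12, 9, 14, 11, 13, 8, 0]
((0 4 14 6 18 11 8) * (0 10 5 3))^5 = (0 11)(3 18)(4 8)(5 6)(10 14)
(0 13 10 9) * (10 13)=(13)(0 10 9)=[10, 1, 2, 3, 4, 5, 6, 7, 8, 0, 9, 11, 12, 13]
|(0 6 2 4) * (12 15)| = |(0 6 2 4)(12 15)| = 4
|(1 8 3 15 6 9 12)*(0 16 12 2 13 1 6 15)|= |(0 16 12 6 9 2 13 1 8 3)|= 10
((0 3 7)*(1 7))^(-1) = (0 7 1 3)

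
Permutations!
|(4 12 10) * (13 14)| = 6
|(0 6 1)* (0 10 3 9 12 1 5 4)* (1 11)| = 12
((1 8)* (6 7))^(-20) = (8)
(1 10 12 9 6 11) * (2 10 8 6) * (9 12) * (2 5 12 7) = [0, 8, 10, 3, 4, 12, 11, 2, 6, 5, 9, 1, 7] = (1 8 6 11)(2 10 9 5 12 7)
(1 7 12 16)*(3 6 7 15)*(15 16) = [0, 16, 2, 6, 4, 5, 7, 12, 8, 9, 10, 11, 15, 13, 14, 3, 1] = (1 16)(3 6 7 12 15)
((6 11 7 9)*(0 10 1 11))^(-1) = ((0 10 1 11 7 9 6))^(-1) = (0 6 9 7 11 1 10)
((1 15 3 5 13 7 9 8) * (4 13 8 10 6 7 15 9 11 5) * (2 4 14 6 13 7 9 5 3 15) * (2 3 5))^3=((15)(1 2 4 7 11 5 8)(3 14 6 9 10 13))^3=(15)(1 7 8 4 5 2 11)(3 9)(6 13)(10 14)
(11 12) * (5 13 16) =(5 13 16)(11 12) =[0, 1, 2, 3, 4, 13, 6, 7, 8, 9, 10, 12, 11, 16, 14, 15, 5]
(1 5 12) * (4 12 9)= [0, 5, 2, 3, 12, 9, 6, 7, 8, 4, 10, 11, 1]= (1 5 9 4 12)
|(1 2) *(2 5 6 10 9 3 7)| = |(1 5 6 10 9 3 7 2)| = 8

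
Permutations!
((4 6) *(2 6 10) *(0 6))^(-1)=((0 6 4 10 2))^(-1)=(0 2 10 4 6)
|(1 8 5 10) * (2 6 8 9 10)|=|(1 9 10)(2 6 8 5)|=12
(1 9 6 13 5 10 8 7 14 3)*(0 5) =(0 5 10 8 7 14 3 1 9 6 13) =[5, 9, 2, 1, 4, 10, 13, 14, 7, 6, 8, 11, 12, 0, 3]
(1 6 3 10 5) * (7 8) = (1 6 3 10 5)(7 8) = [0, 6, 2, 10, 4, 1, 3, 8, 7, 9, 5]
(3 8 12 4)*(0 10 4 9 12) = [10, 1, 2, 8, 3, 5, 6, 7, 0, 12, 4, 11, 9] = (0 10 4 3 8)(9 12)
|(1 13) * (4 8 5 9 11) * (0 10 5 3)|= |(0 10 5 9 11 4 8 3)(1 13)|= 8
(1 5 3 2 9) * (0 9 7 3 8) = (0 9 1 5 8)(2 7 3) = [9, 5, 7, 2, 4, 8, 6, 3, 0, 1]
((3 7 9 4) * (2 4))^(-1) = ((2 4 3 7 9))^(-1) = (2 9 7 3 4)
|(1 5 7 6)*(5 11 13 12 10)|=|(1 11 13 12 10 5 7 6)|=8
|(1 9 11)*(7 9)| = |(1 7 9 11)| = 4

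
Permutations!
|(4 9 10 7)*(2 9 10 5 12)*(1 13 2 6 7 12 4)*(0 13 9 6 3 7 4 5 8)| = 12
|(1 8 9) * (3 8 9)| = 2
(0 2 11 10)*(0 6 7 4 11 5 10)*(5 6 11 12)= (0 2 6 7 4 12 5 10 11)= [2, 1, 6, 3, 12, 10, 7, 4, 8, 9, 11, 0, 5]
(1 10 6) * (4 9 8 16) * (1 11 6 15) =[0, 10, 2, 3, 9, 5, 11, 7, 16, 8, 15, 6, 12, 13, 14, 1, 4] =(1 10 15)(4 9 8 16)(6 11)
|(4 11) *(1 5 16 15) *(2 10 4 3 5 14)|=10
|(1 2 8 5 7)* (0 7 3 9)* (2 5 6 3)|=|(0 7 1 5 2 8 6 3 9)|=9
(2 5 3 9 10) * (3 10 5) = [0, 1, 3, 9, 4, 10, 6, 7, 8, 5, 2] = (2 3 9 5 10)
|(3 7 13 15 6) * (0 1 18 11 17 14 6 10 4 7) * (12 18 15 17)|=33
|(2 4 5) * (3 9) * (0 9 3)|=6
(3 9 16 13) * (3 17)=(3 9 16 13 17)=[0, 1, 2, 9, 4, 5, 6, 7, 8, 16, 10, 11, 12, 17, 14, 15, 13, 3]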